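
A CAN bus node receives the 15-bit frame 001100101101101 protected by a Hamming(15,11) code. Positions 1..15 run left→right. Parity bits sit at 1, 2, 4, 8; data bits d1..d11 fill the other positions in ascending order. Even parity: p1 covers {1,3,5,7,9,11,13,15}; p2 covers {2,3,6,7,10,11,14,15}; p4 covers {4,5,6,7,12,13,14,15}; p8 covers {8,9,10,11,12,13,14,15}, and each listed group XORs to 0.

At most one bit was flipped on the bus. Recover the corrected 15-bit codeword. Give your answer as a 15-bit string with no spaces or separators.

001100101101001

s1 (pos 1,3,5,7,9,11,13,15): 0⊕1⊕0⊕1⊕1⊕0⊕1⊕1 = 1
s2 (pos 2,3,6,7,10,11,14,15): 0⊕1⊕0⊕1⊕1⊕0⊕0⊕1 = 0
s4 (pos 4,5,6,7,12,13,14,15): 1⊕0⊕0⊕1⊕1⊕1⊕0⊕1 = 1
s8 (pos 8,9,10,11,12,13,14,15): 0⊕1⊕1⊕0⊕1⊕1⊕0⊕1 = 1
Syndrome s8…s1 = 1101 → error at position 13.
Flip position 13: 001100101101101 → 001100101101001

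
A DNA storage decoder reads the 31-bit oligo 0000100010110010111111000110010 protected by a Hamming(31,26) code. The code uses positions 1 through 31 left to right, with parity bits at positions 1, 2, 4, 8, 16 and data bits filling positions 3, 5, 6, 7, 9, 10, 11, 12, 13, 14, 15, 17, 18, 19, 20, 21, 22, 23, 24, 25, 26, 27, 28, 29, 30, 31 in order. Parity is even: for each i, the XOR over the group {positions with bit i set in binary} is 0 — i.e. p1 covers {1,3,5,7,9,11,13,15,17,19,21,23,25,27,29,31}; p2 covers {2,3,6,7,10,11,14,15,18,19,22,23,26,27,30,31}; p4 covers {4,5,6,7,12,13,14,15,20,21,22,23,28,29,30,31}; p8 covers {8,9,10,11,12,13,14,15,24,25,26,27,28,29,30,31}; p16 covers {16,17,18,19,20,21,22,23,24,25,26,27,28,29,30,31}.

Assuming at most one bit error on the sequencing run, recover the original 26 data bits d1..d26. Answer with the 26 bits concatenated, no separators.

01001011001111111000111010

s1 (pos 1,3,5,7,9,11,13,15,17,19,21,23,25,27,29,31): 0⊕0⊕1⊕0⊕1⊕1⊕0⊕1⊕1⊕1⊕1⊕0⊕0⊕1⊕0⊕0 = 0
s2 (pos 2,3,6,7,10,11,14,15,18,19,22,23,26,27,30,31): 0⊕0⊕0⊕0⊕0⊕1⊕0⊕1⊕1⊕1⊕1⊕0⊕1⊕1⊕1⊕0 = 0
s4 (pos 4,5,6,7,12,13,14,15,20,21,22,23,28,29,30,31): 0⊕1⊕0⊕0⊕1⊕0⊕0⊕1⊕1⊕1⊕1⊕0⊕0⊕0⊕1⊕0 = 1
s8 (pos 8,9,10,11,12,13,14,15,24,25,26,27,28,29,30,31): 0⊕1⊕0⊕1⊕1⊕0⊕0⊕1⊕0⊕0⊕1⊕1⊕0⊕0⊕1⊕0 = 1
s16 (pos 16,17,18,19,20,21,22,23,24,25,26,27,28,29,30,31): 0⊕1⊕1⊕1⊕1⊕1⊕1⊕0⊕0⊕0⊕1⊕1⊕0⊕0⊕1⊕0 = 1
Syndrome s16…s1 = 11100 → error at position 28.
Flip position 28: 0000100010110010111111000110010 → 0000100010110010111111000111010
Read data bits from positions 3,5,6,7,9,10,11,12,13,14,15,17,18,19,20,21,22,23,24,25,26,27,28,29,30,31: 01001011001111111000111010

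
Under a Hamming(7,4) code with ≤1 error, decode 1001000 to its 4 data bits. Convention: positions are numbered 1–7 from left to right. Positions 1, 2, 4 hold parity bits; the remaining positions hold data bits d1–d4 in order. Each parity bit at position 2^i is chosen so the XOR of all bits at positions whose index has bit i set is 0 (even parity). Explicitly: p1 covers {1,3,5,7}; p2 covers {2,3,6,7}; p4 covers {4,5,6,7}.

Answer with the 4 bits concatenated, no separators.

s1 (pos 1,3,5,7): 1⊕0⊕0⊕0 = 1
s2 (pos 2,3,6,7): 0⊕0⊕0⊕0 = 0
s4 (pos 4,5,6,7): 1⊕0⊕0⊕0 = 1
Syndrome s4…s1 = 101 → error at position 5.
Flip position 5: 1001000 → 1001100
Read data bits from positions 3,5,6,7: 0100

0100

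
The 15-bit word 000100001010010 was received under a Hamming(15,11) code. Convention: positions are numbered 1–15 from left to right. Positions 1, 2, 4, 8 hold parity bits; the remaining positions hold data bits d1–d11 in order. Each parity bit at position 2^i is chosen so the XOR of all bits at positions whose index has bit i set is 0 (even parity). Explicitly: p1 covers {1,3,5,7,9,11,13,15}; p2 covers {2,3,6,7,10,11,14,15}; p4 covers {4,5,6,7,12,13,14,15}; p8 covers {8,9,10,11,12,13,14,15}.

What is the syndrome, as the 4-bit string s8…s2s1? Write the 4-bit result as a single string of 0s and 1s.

s1 (pos 1,3,5,7,9,11,13,15): 0⊕0⊕0⊕0⊕1⊕1⊕0⊕0 = 0
s2 (pos 2,3,6,7,10,11,14,15): 0⊕0⊕0⊕0⊕0⊕1⊕1⊕0 = 0
s4 (pos 4,5,6,7,12,13,14,15): 1⊕0⊕0⊕0⊕0⊕0⊕1⊕0 = 0
s8 (pos 8,9,10,11,12,13,14,15): 0⊕1⊕0⊕1⊕0⊕0⊕1⊕0 = 1
Syndrome s8…s1 = 1000 → error at position 8.

1000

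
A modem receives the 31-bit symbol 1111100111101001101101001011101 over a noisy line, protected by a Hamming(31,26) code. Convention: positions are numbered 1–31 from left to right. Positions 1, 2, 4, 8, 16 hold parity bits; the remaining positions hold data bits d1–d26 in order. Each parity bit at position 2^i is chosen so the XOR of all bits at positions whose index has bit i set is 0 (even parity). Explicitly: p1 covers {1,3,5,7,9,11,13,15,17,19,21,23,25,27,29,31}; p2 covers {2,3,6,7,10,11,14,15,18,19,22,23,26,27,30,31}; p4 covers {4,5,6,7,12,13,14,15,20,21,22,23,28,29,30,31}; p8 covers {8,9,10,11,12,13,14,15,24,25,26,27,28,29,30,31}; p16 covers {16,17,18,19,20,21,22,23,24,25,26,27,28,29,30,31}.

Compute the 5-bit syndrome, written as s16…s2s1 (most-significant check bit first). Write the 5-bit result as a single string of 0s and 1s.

s1 (pos 1,3,5,7,9,11,13,15,17,19,21,23,25,27,29,31): 1⊕1⊕1⊕0⊕1⊕1⊕1⊕0⊕1⊕1⊕0⊕0⊕1⊕1⊕1⊕1 = 0
s2 (pos 2,3,6,7,10,11,14,15,18,19,22,23,26,27,30,31): 1⊕1⊕0⊕0⊕1⊕1⊕0⊕0⊕0⊕1⊕1⊕0⊕0⊕1⊕0⊕1 = 0
s4 (pos 4,5,6,7,12,13,14,15,20,21,22,23,28,29,30,31): 1⊕1⊕0⊕0⊕0⊕1⊕0⊕0⊕1⊕0⊕1⊕0⊕1⊕1⊕0⊕1 = 0
s8 (pos 8,9,10,11,12,13,14,15,24,25,26,27,28,29,30,31): 1⊕1⊕1⊕1⊕0⊕1⊕0⊕0⊕0⊕1⊕0⊕1⊕1⊕1⊕0⊕1 = 0
s16 (pos 16,17,18,19,20,21,22,23,24,25,26,27,28,29,30,31): 1⊕1⊕0⊕1⊕1⊕0⊕1⊕0⊕0⊕1⊕0⊕1⊕1⊕1⊕0⊕1 = 0
Syndrome s16…s1 = 00000 → no error.

00000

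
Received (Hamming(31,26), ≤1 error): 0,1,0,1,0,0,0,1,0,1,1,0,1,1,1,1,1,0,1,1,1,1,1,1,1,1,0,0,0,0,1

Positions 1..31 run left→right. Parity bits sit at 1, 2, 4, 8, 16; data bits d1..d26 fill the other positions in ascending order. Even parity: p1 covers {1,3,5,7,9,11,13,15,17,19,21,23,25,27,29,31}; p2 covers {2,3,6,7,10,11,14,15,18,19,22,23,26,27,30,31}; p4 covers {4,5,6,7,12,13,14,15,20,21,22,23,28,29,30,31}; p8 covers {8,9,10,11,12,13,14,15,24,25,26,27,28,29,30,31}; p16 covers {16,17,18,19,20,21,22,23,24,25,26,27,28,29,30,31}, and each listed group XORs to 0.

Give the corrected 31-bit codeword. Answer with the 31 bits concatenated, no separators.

0101000101101111101101111100001

s1 (pos 1,3,5,7,9,11,13,15,17,19,21,23,25,27,29,31): 0⊕0⊕0⊕0⊕0⊕1⊕1⊕1⊕1⊕1⊕1⊕1⊕1⊕0⊕0⊕1 = 1
s2 (pos 2,3,6,7,10,11,14,15,18,19,22,23,26,27,30,31): 1⊕0⊕0⊕0⊕1⊕1⊕1⊕1⊕0⊕1⊕1⊕1⊕1⊕0⊕0⊕1 = 0
s4 (pos 4,5,6,7,12,13,14,15,20,21,22,23,28,29,30,31): 1⊕0⊕0⊕0⊕0⊕1⊕1⊕1⊕1⊕1⊕1⊕1⊕0⊕0⊕0⊕1 = 1
s8 (pos 8,9,10,11,12,13,14,15,24,25,26,27,28,29,30,31): 1⊕0⊕1⊕1⊕0⊕1⊕1⊕1⊕1⊕1⊕1⊕0⊕0⊕0⊕0⊕1 = 0
s16 (pos 16,17,18,19,20,21,22,23,24,25,26,27,28,29,30,31): 1⊕1⊕0⊕1⊕1⊕1⊕1⊕1⊕1⊕1⊕1⊕0⊕0⊕0⊕0⊕1 = 1
Syndrome s16…s1 = 10101 → error at position 21.
Flip position 21: 0101000101101111101111111100001 → 0101000101101111101101111100001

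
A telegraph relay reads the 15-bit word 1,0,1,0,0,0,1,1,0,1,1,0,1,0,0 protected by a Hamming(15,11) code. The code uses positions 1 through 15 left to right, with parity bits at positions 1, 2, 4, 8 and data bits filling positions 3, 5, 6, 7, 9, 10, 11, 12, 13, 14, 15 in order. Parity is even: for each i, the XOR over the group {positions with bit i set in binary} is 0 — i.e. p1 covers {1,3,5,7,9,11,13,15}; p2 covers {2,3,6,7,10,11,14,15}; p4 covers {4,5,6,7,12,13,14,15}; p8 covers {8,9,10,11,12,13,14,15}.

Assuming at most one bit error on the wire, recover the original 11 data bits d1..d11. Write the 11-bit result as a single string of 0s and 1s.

10010110100

s1 (pos 1,3,5,7,9,11,13,15): 1⊕1⊕0⊕1⊕0⊕1⊕1⊕0 = 1
s2 (pos 2,3,6,7,10,11,14,15): 0⊕1⊕0⊕1⊕1⊕1⊕0⊕0 = 0
s4 (pos 4,5,6,7,12,13,14,15): 0⊕0⊕0⊕1⊕0⊕1⊕0⊕0 = 0
s8 (pos 8,9,10,11,12,13,14,15): 1⊕0⊕1⊕1⊕0⊕1⊕0⊕0 = 0
Syndrome s8…s1 = 0001 → error at position 1.
Flip position 1: 101000110110100 → 001000110110100
Read data bits from positions 3,5,6,7,9,10,11,12,13,14,15: 10010110100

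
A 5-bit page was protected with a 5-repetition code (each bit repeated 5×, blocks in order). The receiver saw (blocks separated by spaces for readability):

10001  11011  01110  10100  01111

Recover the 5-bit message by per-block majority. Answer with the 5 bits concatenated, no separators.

Block 1 (10001): 2 ones → 0
Block 2 (11011): 4 ones → 1
Block 3 (01110): 3 ones → 1
Block 4 (10100): 2 ones → 0
Block 5 (01111): 4 ones → 1

01101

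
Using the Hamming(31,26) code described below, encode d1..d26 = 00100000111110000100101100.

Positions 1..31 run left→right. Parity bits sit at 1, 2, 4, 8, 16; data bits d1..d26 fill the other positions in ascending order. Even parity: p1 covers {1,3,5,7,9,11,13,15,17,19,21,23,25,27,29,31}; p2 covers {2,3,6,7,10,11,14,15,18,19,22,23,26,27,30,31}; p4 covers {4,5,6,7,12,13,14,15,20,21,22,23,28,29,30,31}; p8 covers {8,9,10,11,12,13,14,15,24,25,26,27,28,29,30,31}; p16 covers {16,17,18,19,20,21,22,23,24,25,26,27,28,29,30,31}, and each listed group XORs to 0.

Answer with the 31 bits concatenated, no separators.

Place data at non-parity positions: p1 p2 0 p4 0 1 0 p8 0 0 0 0 1 1 1 p16 1 1 0 0 0 0 1 0 0 1 0 1 1 0 0
p1 (pos 1,3,5,7,9,11,13,15,17,19,21,23,25,27,29,31): XOR of data positions = 0⊕0⊕0⊕0⊕0⊕1⊕1⊕1⊕0⊕0⊕1⊕0⊕0⊕1⊕0 = 1
p2 (pos 2,3,6,7,10,11,14,15,18,19,22,23,26,27,30,31): XOR of data positions = 0⊕1⊕0⊕0⊕0⊕1⊕1⊕1⊕0⊕0⊕1⊕1⊕0⊕0⊕0 = 0
p4 (pos 4,5,6,7,12,13,14,15,20,21,22,23,28,29,30,31): XOR of data positions = 0⊕1⊕0⊕0⊕1⊕1⊕1⊕0⊕0⊕0⊕1⊕1⊕1⊕0⊕0 = 1
p8 (pos 8,9,10,11,12,13,14,15,24,25,26,27,28,29,30,31): XOR of data positions = 0⊕0⊕0⊕0⊕1⊕1⊕1⊕0⊕0⊕1⊕0⊕1⊕1⊕0⊕0 = 0
p16 (pos 16,17,18,19,20,21,22,23,24,25,26,27,28,29,30,31): XOR of data positions = 1⊕1⊕0⊕0⊕0⊕0⊕1⊕0⊕0⊕1⊕0⊕1⊕1⊕0⊕0 = 0
Codeword: 1001010000001110110000100101100

1001010000001110110000100101100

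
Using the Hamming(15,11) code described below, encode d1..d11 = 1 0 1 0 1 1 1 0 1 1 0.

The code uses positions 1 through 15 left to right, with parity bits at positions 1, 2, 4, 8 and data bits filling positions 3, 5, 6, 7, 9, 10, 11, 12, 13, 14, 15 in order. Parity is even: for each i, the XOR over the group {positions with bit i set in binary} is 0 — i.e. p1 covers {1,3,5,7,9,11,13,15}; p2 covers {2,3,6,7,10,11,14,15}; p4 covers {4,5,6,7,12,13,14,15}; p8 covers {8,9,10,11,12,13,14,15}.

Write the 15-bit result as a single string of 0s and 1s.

Place data at non-parity positions: p1 p2 1 p4 0 1 0 p8 1 1 1 0 1 1 0
p1 (pos 1,3,5,7,9,11,13,15): XOR of data positions = 1⊕0⊕0⊕1⊕1⊕1⊕0 = 0
p2 (pos 2,3,6,7,10,11,14,15): XOR of data positions = 1⊕1⊕0⊕1⊕1⊕1⊕0 = 1
p4 (pos 4,5,6,7,12,13,14,15): XOR of data positions = 0⊕1⊕0⊕0⊕1⊕1⊕0 = 1
p8 (pos 8,9,10,11,12,13,14,15): XOR of data positions = 1⊕1⊕1⊕0⊕1⊕1⊕0 = 1
Codeword: 011101011110110

011101011110110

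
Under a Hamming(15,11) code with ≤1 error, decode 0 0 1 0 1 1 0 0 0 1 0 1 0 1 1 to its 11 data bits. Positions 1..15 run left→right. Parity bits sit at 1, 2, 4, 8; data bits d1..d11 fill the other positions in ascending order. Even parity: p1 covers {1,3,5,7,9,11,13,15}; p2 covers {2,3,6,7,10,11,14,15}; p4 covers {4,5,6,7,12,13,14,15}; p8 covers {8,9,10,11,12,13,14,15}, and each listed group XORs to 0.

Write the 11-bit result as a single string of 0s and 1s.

s1 (pos 1,3,5,7,9,11,13,15): 0⊕1⊕1⊕0⊕0⊕0⊕0⊕1 = 1
s2 (pos 2,3,6,7,10,11,14,15): 0⊕1⊕1⊕0⊕1⊕0⊕1⊕1 = 1
s4 (pos 4,5,6,7,12,13,14,15): 0⊕1⊕1⊕0⊕1⊕0⊕1⊕1 = 1
s8 (pos 8,9,10,11,12,13,14,15): 0⊕0⊕1⊕0⊕1⊕0⊕1⊕1 = 0
Syndrome s8…s1 = 0111 → error at position 7.
Flip position 7: 001011000101011 → 001011100101011
Read data bits from positions 3,5,6,7,9,10,11,12,13,14,15: 11110101011

11110101011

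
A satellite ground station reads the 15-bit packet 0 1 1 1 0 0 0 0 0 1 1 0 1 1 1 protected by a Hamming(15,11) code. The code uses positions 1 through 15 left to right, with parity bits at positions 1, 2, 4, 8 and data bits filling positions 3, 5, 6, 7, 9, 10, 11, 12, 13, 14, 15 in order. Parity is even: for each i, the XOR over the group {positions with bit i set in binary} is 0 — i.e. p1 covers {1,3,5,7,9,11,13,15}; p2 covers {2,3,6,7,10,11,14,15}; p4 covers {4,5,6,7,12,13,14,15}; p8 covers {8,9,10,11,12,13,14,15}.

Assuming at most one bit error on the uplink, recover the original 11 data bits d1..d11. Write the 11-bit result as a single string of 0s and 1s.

10000110111

s1 (pos 1,3,5,7,9,11,13,15): 0⊕1⊕0⊕0⊕0⊕1⊕1⊕1 = 0
s2 (pos 2,3,6,7,10,11,14,15): 1⊕1⊕0⊕0⊕1⊕1⊕1⊕1 = 0
s4 (pos 4,5,6,7,12,13,14,15): 1⊕0⊕0⊕0⊕0⊕1⊕1⊕1 = 0
s8 (pos 8,9,10,11,12,13,14,15): 0⊕0⊕1⊕1⊕0⊕1⊕1⊕1 = 1
Syndrome s8…s1 = 1000 → error at position 8.
Flip position 8: 011100000110111 → 011100010110111
Read data bits from positions 3,5,6,7,9,10,11,12,13,14,15: 10000110111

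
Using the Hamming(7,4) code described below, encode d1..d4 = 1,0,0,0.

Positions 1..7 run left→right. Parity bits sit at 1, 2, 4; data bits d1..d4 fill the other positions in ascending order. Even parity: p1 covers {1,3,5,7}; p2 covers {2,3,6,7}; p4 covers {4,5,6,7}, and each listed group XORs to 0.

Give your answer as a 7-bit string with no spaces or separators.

1110000

Place data at non-parity positions: p1 p2 1 p4 0 0 0
p1 (pos 1,3,5,7): XOR of data positions = 1⊕0⊕0 = 1
p2 (pos 2,3,6,7): XOR of data positions = 1⊕0⊕0 = 1
p4 (pos 4,5,6,7): XOR of data positions = 0⊕0⊕0 = 0
Codeword: 1110000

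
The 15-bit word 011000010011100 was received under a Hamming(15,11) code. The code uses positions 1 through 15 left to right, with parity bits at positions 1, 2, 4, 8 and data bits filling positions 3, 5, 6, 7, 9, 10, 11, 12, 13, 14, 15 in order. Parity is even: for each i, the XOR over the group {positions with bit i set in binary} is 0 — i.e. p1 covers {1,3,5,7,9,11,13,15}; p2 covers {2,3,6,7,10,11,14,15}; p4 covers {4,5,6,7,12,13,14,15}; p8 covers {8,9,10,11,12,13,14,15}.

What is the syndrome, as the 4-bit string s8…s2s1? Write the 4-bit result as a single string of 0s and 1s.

s1 (pos 1,3,5,7,9,11,13,15): 0⊕1⊕0⊕0⊕0⊕1⊕1⊕0 = 1
s2 (pos 2,3,6,7,10,11,14,15): 1⊕1⊕0⊕0⊕0⊕1⊕0⊕0 = 1
s4 (pos 4,5,6,7,12,13,14,15): 0⊕0⊕0⊕0⊕1⊕1⊕0⊕0 = 0
s8 (pos 8,9,10,11,12,13,14,15): 1⊕0⊕0⊕1⊕1⊕1⊕0⊕0 = 0
Syndrome s8…s1 = 0011 → error at position 3.

0011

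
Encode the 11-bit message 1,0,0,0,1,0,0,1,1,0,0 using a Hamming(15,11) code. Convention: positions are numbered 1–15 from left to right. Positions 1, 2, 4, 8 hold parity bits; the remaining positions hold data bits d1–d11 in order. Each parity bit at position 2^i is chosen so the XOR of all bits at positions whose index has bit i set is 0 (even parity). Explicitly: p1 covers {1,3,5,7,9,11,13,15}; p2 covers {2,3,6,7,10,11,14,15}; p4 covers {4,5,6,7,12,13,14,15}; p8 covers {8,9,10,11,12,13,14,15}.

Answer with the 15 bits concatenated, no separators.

Place data at non-parity positions: p1 p2 1 p4 0 0 0 p8 1 0 0 1 1 0 0
p1 (pos 1,3,5,7,9,11,13,15): XOR of data positions = 1⊕0⊕0⊕1⊕0⊕1⊕0 = 1
p2 (pos 2,3,6,7,10,11,14,15): XOR of data positions = 1⊕0⊕0⊕0⊕0⊕0⊕0 = 1
p4 (pos 4,5,6,7,12,13,14,15): XOR of data positions = 0⊕0⊕0⊕1⊕1⊕0⊕0 = 0
p8 (pos 8,9,10,11,12,13,14,15): XOR of data positions = 1⊕0⊕0⊕1⊕1⊕0⊕0 = 1
Codeword: 111000011001100

111000011001100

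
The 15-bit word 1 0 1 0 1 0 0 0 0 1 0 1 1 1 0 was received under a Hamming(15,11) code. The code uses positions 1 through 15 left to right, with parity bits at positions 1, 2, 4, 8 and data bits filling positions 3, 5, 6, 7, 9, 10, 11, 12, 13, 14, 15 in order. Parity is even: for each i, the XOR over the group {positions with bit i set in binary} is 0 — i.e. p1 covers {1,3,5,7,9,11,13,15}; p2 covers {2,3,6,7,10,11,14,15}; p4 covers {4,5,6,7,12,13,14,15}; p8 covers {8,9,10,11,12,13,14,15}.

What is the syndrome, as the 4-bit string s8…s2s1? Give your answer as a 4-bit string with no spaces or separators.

s1 (pos 1,3,5,7,9,11,13,15): 1⊕1⊕1⊕0⊕0⊕0⊕1⊕0 = 0
s2 (pos 2,3,6,7,10,11,14,15): 0⊕1⊕0⊕0⊕1⊕0⊕1⊕0 = 1
s4 (pos 4,5,6,7,12,13,14,15): 0⊕1⊕0⊕0⊕1⊕1⊕1⊕0 = 0
s8 (pos 8,9,10,11,12,13,14,15): 0⊕0⊕1⊕0⊕1⊕1⊕1⊕0 = 0
Syndrome s8…s1 = 0010 → error at position 2.

0010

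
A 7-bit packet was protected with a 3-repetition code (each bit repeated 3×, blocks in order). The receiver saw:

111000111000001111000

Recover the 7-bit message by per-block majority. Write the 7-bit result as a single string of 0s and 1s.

Block 1 (111): 3 ones → 1
Block 2 (000): 0 ones → 0
Block 3 (111): 3 ones → 1
Block 4 (000): 0 ones → 0
Block 5 (001): 1 one → 0
Block 6 (111): 3 ones → 1
Block 7 (000): 0 ones → 0

1010010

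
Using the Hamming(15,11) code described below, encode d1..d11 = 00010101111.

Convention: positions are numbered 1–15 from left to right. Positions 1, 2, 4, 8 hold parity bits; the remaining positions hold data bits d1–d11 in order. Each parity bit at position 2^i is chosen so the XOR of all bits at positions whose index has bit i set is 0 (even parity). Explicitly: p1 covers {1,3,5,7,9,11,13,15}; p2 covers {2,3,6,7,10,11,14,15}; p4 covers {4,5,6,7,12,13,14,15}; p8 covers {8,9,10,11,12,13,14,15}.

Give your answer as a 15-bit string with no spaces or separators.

100100110101111

Place data at non-parity positions: p1 p2 0 p4 0 0 1 p8 0 1 0 1 1 1 1
p1 (pos 1,3,5,7,9,11,13,15): XOR of data positions = 0⊕0⊕1⊕0⊕0⊕1⊕1 = 1
p2 (pos 2,3,6,7,10,11,14,15): XOR of data positions = 0⊕0⊕1⊕1⊕0⊕1⊕1 = 0
p4 (pos 4,5,6,7,12,13,14,15): XOR of data positions = 0⊕0⊕1⊕1⊕1⊕1⊕1 = 1
p8 (pos 8,9,10,11,12,13,14,15): XOR of data positions = 0⊕1⊕0⊕1⊕1⊕1⊕1 = 1
Codeword: 100100110101111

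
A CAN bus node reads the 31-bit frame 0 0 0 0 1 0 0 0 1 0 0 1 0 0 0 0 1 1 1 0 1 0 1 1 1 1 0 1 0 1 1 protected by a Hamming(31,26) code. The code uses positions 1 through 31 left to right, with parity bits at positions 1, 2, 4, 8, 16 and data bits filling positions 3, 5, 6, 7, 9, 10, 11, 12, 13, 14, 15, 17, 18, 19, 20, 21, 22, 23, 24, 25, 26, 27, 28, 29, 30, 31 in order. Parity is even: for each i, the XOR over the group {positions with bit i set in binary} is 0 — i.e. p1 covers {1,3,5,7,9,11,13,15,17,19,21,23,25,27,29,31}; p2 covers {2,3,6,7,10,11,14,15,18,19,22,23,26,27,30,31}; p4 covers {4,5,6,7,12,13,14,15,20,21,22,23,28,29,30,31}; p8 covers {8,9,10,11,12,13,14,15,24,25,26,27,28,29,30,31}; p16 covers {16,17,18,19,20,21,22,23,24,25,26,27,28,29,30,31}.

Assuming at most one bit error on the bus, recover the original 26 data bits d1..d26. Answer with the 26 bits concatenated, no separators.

s1 (pos 1,3,5,7,9,11,13,15,17,19,21,23,25,27,29,31): 0⊕0⊕1⊕0⊕1⊕0⊕0⊕0⊕1⊕1⊕1⊕1⊕1⊕0⊕0⊕1 = 0
s2 (pos 2,3,6,7,10,11,14,15,18,19,22,23,26,27,30,31): 0⊕0⊕0⊕0⊕0⊕0⊕0⊕0⊕1⊕1⊕0⊕1⊕1⊕0⊕1⊕1 = 0
s4 (pos 4,5,6,7,12,13,14,15,20,21,22,23,28,29,30,31): 0⊕1⊕0⊕0⊕1⊕0⊕0⊕0⊕0⊕1⊕0⊕1⊕1⊕0⊕1⊕1 = 1
s8 (pos 8,9,10,11,12,13,14,15,24,25,26,27,28,29,30,31): 0⊕1⊕0⊕0⊕1⊕0⊕0⊕0⊕1⊕1⊕1⊕0⊕1⊕0⊕1⊕1 = 0
s16 (pos 16,17,18,19,20,21,22,23,24,25,26,27,28,29,30,31): 0⊕1⊕1⊕1⊕0⊕1⊕0⊕1⊕1⊕1⊕1⊕0⊕1⊕0⊕1⊕1 = 1
Syndrome s16…s1 = 10100 → error at position 20.
Flip position 20: 0000100010010000111010111101011 → 0000100010010000111110111101011
Read data bits from positions 3,5,6,7,9,10,11,12,13,14,15,17,18,19,20,21,22,23,24,25,26,27,28,29,30,31: 01001001000111110111101011

01001001000111110111101011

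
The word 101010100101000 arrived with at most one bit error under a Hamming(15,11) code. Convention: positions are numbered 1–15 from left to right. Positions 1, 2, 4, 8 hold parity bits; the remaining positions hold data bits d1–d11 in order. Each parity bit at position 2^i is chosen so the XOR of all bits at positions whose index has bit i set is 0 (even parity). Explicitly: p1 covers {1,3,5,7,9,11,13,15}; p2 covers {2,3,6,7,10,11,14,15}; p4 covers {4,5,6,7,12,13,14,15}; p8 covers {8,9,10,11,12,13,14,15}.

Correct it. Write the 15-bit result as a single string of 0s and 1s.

101011100101000

s1 (pos 1,3,5,7,9,11,13,15): 1⊕1⊕1⊕1⊕0⊕0⊕0⊕0 = 0
s2 (pos 2,3,6,7,10,11,14,15): 0⊕1⊕0⊕1⊕1⊕0⊕0⊕0 = 1
s4 (pos 4,5,6,7,12,13,14,15): 0⊕1⊕0⊕1⊕1⊕0⊕0⊕0 = 1
s8 (pos 8,9,10,11,12,13,14,15): 0⊕0⊕1⊕0⊕1⊕0⊕0⊕0 = 0
Syndrome s8…s1 = 0110 → error at position 6.
Flip position 6: 101010100101000 → 101011100101000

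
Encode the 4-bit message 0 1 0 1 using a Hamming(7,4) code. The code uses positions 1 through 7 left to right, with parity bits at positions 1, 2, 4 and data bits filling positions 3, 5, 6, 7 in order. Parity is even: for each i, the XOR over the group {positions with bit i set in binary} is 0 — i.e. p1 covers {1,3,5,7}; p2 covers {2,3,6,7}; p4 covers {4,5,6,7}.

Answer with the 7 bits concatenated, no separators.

Place data at non-parity positions: p1 p2 0 p4 1 0 1
p1 (pos 1,3,5,7): XOR of data positions = 0⊕1⊕1 = 0
p2 (pos 2,3,6,7): XOR of data positions = 0⊕0⊕1 = 1
p4 (pos 4,5,6,7): XOR of data positions = 1⊕0⊕1 = 0
Codeword: 0100101

0100101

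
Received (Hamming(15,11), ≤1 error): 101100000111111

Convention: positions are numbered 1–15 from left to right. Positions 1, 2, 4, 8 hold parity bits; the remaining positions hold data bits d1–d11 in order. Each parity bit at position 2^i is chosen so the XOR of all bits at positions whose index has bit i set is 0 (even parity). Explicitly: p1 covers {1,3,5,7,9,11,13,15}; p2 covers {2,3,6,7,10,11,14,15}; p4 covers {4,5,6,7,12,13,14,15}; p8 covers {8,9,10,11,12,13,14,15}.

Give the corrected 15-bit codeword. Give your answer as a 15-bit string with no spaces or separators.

s1 (pos 1,3,5,7,9,11,13,15): 1⊕1⊕0⊕0⊕0⊕1⊕1⊕1 = 1
s2 (pos 2,3,6,7,10,11,14,15): 0⊕1⊕0⊕0⊕1⊕1⊕1⊕1 = 1
s4 (pos 4,5,6,7,12,13,14,15): 1⊕0⊕0⊕0⊕1⊕1⊕1⊕1 = 1
s8 (pos 8,9,10,11,12,13,14,15): 0⊕0⊕1⊕1⊕1⊕1⊕1⊕1 = 0
Syndrome s8…s1 = 0111 → error at position 7.
Flip position 7: 101100000111111 → 101100100111111

101100100111111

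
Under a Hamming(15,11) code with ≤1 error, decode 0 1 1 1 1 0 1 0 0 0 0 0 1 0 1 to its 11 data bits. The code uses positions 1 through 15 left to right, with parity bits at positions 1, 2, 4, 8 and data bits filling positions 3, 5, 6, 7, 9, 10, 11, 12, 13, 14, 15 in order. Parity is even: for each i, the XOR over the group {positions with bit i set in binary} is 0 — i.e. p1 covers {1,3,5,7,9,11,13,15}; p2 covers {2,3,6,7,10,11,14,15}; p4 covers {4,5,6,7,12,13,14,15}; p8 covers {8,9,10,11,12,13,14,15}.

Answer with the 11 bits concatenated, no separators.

10010000101

s1 (pos 1,3,5,7,9,11,13,15): 0⊕1⊕1⊕1⊕0⊕0⊕1⊕1 = 1
s2 (pos 2,3,6,7,10,11,14,15): 1⊕1⊕0⊕1⊕0⊕0⊕0⊕1 = 0
s4 (pos 4,5,6,7,12,13,14,15): 1⊕1⊕0⊕1⊕0⊕1⊕0⊕1 = 1
s8 (pos 8,9,10,11,12,13,14,15): 0⊕0⊕0⊕0⊕0⊕1⊕0⊕1 = 0
Syndrome s8…s1 = 0101 → error at position 5.
Flip position 5: 011110100000101 → 011100100000101
Read data bits from positions 3,5,6,7,9,10,11,12,13,14,15: 10010000101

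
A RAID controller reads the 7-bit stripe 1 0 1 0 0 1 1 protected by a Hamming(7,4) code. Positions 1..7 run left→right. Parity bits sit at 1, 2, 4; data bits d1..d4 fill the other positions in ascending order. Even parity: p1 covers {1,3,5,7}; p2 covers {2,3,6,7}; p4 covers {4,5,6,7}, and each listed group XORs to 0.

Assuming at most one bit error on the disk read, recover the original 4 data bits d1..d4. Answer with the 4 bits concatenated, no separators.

0011

s1 (pos 1,3,5,7): 1⊕1⊕0⊕1 = 1
s2 (pos 2,3,6,7): 0⊕1⊕1⊕1 = 1
s4 (pos 4,5,6,7): 0⊕0⊕1⊕1 = 0
Syndrome s4…s1 = 011 → error at position 3.
Flip position 3: 1010011 → 1000011
Read data bits from positions 3,5,6,7: 0011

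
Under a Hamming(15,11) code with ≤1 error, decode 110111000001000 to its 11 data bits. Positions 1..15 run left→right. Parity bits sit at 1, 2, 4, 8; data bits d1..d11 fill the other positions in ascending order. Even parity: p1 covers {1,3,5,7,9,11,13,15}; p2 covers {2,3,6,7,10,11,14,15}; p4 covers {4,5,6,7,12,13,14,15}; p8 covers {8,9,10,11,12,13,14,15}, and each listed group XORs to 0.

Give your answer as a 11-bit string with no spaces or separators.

s1 (pos 1,3,5,7,9,11,13,15): 1⊕0⊕1⊕0⊕0⊕0⊕0⊕0 = 0
s2 (pos 2,3,6,7,10,11,14,15): 1⊕0⊕1⊕0⊕0⊕0⊕0⊕0 = 0
s4 (pos 4,5,6,7,12,13,14,15): 1⊕1⊕1⊕0⊕1⊕0⊕0⊕0 = 0
s8 (pos 8,9,10,11,12,13,14,15): 0⊕0⊕0⊕0⊕1⊕0⊕0⊕0 = 1
Syndrome s8…s1 = 1000 → error at position 8.
Flip position 8: 110111000001000 → 110111010001000
Read data bits from positions 3,5,6,7,9,10,11,12,13,14,15: 01100001000

01100001000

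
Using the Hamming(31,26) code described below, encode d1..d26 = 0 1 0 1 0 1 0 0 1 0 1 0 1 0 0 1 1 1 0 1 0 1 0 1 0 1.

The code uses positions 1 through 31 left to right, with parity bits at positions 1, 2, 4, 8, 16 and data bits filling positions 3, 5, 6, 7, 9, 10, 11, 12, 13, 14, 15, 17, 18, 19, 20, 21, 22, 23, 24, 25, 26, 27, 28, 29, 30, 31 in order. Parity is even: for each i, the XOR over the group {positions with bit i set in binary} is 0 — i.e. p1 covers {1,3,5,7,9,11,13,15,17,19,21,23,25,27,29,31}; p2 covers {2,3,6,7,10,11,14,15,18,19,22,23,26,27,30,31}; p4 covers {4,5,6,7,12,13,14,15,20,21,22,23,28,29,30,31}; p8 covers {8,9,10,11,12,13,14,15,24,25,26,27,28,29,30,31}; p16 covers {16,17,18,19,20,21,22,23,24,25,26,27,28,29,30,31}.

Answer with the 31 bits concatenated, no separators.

0001101101001010010011101010101

Place data at non-parity positions: p1 p2 0 p4 1 0 1 p8 0 1 0 0 1 0 1 p16 0 1 0 0 1 1 1 0 1 0 1 0 1 0 1
p1 (pos 1,3,5,7,9,11,13,15,17,19,21,23,25,27,29,31): XOR of data positions = 0⊕1⊕1⊕0⊕0⊕1⊕1⊕0⊕0⊕1⊕1⊕1⊕1⊕1⊕1 = 0
p2 (pos 2,3,6,7,10,11,14,15,18,19,22,23,26,27,30,31): XOR of data positions = 0⊕0⊕1⊕1⊕0⊕0⊕1⊕1⊕0⊕1⊕1⊕0⊕1⊕0⊕1 = 0
p4 (pos 4,5,6,7,12,13,14,15,20,21,22,23,28,29,30,31): XOR of data positions = 1⊕0⊕1⊕0⊕1⊕0⊕1⊕0⊕1⊕1⊕1⊕0⊕1⊕0⊕1 = 1
p8 (pos 8,9,10,11,12,13,14,15,24,25,26,27,28,29,30,31): XOR of data positions = 0⊕1⊕0⊕0⊕1⊕0⊕1⊕0⊕1⊕0⊕1⊕0⊕1⊕0⊕1 = 1
p16 (pos 16,17,18,19,20,21,22,23,24,25,26,27,28,29,30,31): XOR of data positions = 0⊕1⊕0⊕0⊕1⊕1⊕1⊕0⊕1⊕0⊕1⊕0⊕1⊕0⊕1 = 0
Codeword: 0001101101001010010011101010101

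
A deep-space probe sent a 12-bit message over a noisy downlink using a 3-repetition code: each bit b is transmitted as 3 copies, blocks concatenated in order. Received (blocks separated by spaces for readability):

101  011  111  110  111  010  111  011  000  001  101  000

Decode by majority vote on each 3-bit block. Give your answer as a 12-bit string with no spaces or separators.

Block 1 (101): 2 ones → 1
Block 2 (011): 2 ones → 1
Block 3 (111): 3 ones → 1
Block 4 (110): 2 ones → 1
Block 5 (111): 3 ones → 1
Block 6 (010): 1 one → 0
Block 7 (111): 3 ones → 1
Block 8 (011): 2 ones → 1
Block 9 (000): 0 ones → 0
Block 10 (001): 1 one → 0
Block 11 (101): 2 ones → 1
Block 12 (000): 0 ones → 0

111110110010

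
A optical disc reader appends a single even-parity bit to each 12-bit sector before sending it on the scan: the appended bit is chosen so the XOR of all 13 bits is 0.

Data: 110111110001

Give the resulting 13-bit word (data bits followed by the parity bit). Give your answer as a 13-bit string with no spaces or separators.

1101111100010

XOR of the 12 data bits: 1⊕1⊕0⊕1⊕1⊕1⊕1⊕1⊕0⊕0⊕0⊕1 = 0
Parity bit = 0 (so all 13 bits XOR to 0).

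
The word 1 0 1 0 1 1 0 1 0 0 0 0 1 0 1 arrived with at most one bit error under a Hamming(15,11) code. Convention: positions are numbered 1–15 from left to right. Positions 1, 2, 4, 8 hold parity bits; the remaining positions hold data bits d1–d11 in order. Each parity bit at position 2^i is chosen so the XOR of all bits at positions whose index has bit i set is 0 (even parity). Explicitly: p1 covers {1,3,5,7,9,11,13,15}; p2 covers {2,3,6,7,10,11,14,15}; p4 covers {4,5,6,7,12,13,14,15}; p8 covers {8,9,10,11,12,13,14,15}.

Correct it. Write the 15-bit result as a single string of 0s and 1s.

101011010010101

s1 (pos 1,3,5,7,9,11,13,15): 1⊕1⊕1⊕0⊕0⊕0⊕1⊕1 = 1
s2 (pos 2,3,6,7,10,11,14,15): 0⊕1⊕1⊕0⊕0⊕0⊕0⊕1 = 1
s4 (pos 4,5,6,7,12,13,14,15): 0⊕1⊕1⊕0⊕0⊕1⊕0⊕1 = 0
s8 (pos 8,9,10,11,12,13,14,15): 1⊕0⊕0⊕0⊕0⊕1⊕0⊕1 = 1
Syndrome s8…s1 = 1011 → error at position 11.
Flip position 11: 101011010000101 → 101011010010101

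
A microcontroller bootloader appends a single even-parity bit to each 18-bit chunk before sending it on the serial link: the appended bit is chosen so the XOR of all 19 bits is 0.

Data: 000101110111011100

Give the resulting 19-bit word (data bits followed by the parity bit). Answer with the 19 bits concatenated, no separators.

XOR of the 18 data bits: 0⊕0⊕0⊕1⊕0⊕1⊕1⊕1⊕0⊕1⊕1⊕1⊕0⊕1⊕1⊕1⊕0⊕0 = 0
Parity bit = 0 (so all 19 bits XOR to 0).

0001011101110111000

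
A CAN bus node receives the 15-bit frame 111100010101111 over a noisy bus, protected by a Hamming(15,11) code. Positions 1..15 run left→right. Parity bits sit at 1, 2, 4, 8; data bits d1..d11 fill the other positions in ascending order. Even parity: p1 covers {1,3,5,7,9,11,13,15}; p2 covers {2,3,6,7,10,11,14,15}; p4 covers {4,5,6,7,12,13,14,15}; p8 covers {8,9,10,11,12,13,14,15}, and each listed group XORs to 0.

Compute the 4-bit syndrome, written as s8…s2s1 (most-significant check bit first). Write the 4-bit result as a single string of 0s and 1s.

s1 (pos 1,3,5,7,9,11,13,15): 1⊕1⊕0⊕0⊕0⊕0⊕1⊕1 = 0
s2 (pos 2,3,6,7,10,11,14,15): 1⊕1⊕0⊕0⊕1⊕0⊕1⊕1 = 1
s4 (pos 4,5,6,7,12,13,14,15): 1⊕0⊕0⊕0⊕1⊕1⊕1⊕1 = 1
s8 (pos 8,9,10,11,12,13,14,15): 1⊕0⊕1⊕0⊕1⊕1⊕1⊕1 = 0
Syndrome s8…s1 = 0110 → error at position 6.

0110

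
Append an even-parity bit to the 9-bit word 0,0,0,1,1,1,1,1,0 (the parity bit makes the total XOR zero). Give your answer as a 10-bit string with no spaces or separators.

XOR of the 9 data bits: 0⊕0⊕0⊕1⊕1⊕1⊕1⊕1⊕0 = 1
Parity bit = 1 (so all 10 bits XOR to 0).

0001111101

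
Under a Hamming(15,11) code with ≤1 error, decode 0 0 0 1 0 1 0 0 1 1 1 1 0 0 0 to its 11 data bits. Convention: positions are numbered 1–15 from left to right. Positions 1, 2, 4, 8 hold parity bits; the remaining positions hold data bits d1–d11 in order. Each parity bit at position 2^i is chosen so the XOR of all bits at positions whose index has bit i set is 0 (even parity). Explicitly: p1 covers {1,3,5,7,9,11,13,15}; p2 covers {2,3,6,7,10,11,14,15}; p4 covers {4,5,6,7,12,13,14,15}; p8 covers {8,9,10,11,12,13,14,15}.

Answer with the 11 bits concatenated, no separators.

s1 (pos 1,3,5,7,9,11,13,15): 0⊕0⊕0⊕0⊕1⊕1⊕0⊕0 = 0
s2 (pos 2,3,6,7,10,11,14,15): 0⊕0⊕1⊕0⊕1⊕1⊕0⊕0 = 1
s4 (pos 4,5,6,7,12,13,14,15): 1⊕0⊕1⊕0⊕1⊕0⊕0⊕0 = 1
s8 (pos 8,9,10,11,12,13,14,15): 0⊕1⊕1⊕1⊕1⊕0⊕0⊕0 = 0
Syndrome s8…s1 = 0110 → error at position 6.
Flip position 6: 000101001111000 → 000100001111000
Read data bits from positions 3,5,6,7,9,10,11,12,13,14,15: 00001111000

00001111000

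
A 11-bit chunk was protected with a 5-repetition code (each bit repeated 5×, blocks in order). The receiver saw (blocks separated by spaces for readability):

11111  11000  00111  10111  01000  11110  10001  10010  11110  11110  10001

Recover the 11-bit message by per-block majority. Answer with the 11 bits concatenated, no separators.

10110100110

Block 1 (11111): 5 ones → 1
Block 2 (11000): 2 ones → 0
Block 3 (00111): 3 ones → 1
Block 4 (10111): 4 ones → 1
Block 5 (01000): 1 one → 0
Block 6 (11110): 4 ones → 1
Block 7 (10001): 2 ones → 0
Block 8 (10010): 2 ones → 0
Block 9 (11110): 4 ones → 1
Block 10 (11110): 4 ones → 1
Block 11 (10001): 2 ones → 0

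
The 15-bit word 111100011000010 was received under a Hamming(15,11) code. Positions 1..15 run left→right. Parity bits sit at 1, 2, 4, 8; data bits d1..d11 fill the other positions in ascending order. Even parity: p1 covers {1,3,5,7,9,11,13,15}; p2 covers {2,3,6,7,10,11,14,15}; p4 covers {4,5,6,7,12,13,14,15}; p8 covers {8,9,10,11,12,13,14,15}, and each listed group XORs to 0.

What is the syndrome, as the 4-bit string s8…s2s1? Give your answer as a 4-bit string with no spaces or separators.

1011

s1 (pos 1,3,5,7,9,11,13,15): 1⊕1⊕0⊕0⊕1⊕0⊕0⊕0 = 1
s2 (pos 2,3,6,7,10,11,14,15): 1⊕1⊕0⊕0⊕0⊕0⊕1⊕0 = 1
s4 (pos 4,5,6,7,12,13,14,15): 1⊕0⊕0⊕0⊕0⊕0⊕1⊕0 = 0
s8 (pos 8,9,10,11,12,13,14,15): 1⊕1⊕0⊕0⊕0⊕0⊕1⊕0 = 1
Syndrome s8…s1 = 1011 → error at position 11.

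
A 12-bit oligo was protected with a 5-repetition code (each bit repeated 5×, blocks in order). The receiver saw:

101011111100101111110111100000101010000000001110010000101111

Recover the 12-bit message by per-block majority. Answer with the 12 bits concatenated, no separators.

110110100101

Block 1 (10101): 3 ones → 1
Block 2 (11111): 5 ones → 1
Block 3 (00101): 2 ones → 0
Block 4 (11111): 5 ones → 1
Block 5 (01111): 4 ones → 1
Block 6 (00000): 0 ones → 0
Block 7 (10101): 3 ones → 1
Block 8 (00000): 0 ones → 0
Block 9 (00001): 1 one → 0
Block 10 (11001): 3 ones → 1
Block 11 (00001): 1 one → 0
Block 12 (01111): 4 ones → 1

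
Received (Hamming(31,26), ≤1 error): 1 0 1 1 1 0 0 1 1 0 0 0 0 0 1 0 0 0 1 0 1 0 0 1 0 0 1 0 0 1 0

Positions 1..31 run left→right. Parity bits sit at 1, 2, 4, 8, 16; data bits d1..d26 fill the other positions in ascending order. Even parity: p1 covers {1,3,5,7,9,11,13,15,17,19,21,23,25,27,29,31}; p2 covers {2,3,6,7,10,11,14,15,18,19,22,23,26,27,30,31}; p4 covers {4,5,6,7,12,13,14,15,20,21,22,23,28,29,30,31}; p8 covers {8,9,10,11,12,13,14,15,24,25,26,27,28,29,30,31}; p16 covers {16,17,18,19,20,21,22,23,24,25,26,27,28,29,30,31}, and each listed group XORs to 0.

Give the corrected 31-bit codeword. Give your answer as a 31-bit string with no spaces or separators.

1011100110000010001011010010010

s1 (pos 1,3,5,7,9,11,13,15,17,19,21,23,25,27,29,31): 1⊕1⊕1⊕0⊕1⊕0⊕0⊕1⊕0⊕1⊕1⊕0⊕0⊕1⊕0⊕0 = 0
s2 (pos 2,3,6,7,10,11,14,15,18,19,22,23,26,27,30,31): 0⊕1⊕0⊕0⊕0⊕0⊕0⊕1⊕0⊕1⊕0⊕0⊕0⊕1⊕1⊕0 = 1
s4 (pos 4,5,6,7,12,13,14,15,20,21,22,23,28,29,30,31): 1⊕1⊕0⊕0⊕0⊕0⊕0⊕1⊕0⊕1⊕0⊕0⊕0⊕0⊕1⊕0 = 1
s8 (pos 8,9,10,11,12,13,14,15,24,25,26,27,28,29,30,31): 1⊕1⊕0⊕0⊕0⊕0⊕0⊕1⊕1⊕0⊕0⊕1⊕0⊕0⊕1⊕0 = 0
s16 (pos 16,17,18,19,20,21,22,23,24,25,26,27,28,29,30,31): 0⊕0⊕0⊕1⊕0⊕1⊕0⊕0⊕1⊕0⊕0⊕1⊕0⊕0⊕1⊕0 = 1
Syndrome s16…s1 = 10110 → error at position 22.
Flip position 22: 1011100110000010001010010010010 → 1011100110000010001011010010010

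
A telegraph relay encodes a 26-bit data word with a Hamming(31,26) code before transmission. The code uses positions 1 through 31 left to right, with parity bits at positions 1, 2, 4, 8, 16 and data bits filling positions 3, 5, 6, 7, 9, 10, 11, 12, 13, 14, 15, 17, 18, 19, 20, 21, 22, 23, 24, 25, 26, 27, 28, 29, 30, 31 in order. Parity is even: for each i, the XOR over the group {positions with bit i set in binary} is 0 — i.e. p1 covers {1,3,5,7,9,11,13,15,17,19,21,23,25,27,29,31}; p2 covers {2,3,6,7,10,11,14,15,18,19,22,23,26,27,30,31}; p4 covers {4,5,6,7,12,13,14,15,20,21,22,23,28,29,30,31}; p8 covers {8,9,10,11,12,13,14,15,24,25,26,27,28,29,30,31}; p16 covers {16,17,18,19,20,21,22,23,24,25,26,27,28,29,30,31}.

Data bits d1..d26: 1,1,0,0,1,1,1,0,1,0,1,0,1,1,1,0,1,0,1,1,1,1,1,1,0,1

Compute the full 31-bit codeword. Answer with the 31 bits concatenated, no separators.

Place data at non-parity positions: p1 p2 1 p4 1 0 0 p8 1 1 1 0 1 0 1 p16 0 1 1 1 0 1 0 1 1 1 1 1 1 0 1
p1 (pos 1,3,5,7,9,11,13,15,17,19,21,23,25,27,29,31): XOR of data positions = 1⊕1⊕0⊕1⊕1⊕1⊕1⊕0⊕1⊕0⊕0⊕1⊕1⊕1⊕1 = 1
p2 (pos 2,3,6,7,10,11,14,15,18,19,22,23,26,27,30,31): XOR of data positions = 1⊕0⊕0⊕1⊕1⊕0⊕1⊕1⊕1⊕1⊕0⊕1⊕1⊕0⊕1 = 0
p4 (pos 4,5,6,7,12,13,14,15,20,21,22,23,28,29,30,31): XOR of data positions = 1⊕0⊕0⊕0⊕1⊕0⊕1⊕1⊕0⊕1⊕0⊕1⊕1⊕0⊕1 = 0
p8 (pos 8,9,10,11,12,13,14,15,24,25,26,27,28,29,30,31): XOR of data positions = 1⊕1⊕1⊕0⊕1⊕0⊕1⊕1⊕1⊕1⊕1⊕1⊕1⊕0⊕1 = 0
p16 (pos 16,17,18,19,20,21,22,23,24,25,26,27,28,29,30,31): XOR of data positions = 0⊕1⊕1⊕1⊕0⊕1⊕0⊕1⊕1⊕1⊕1⊕1⊕1⊕0⊕1 = 1
Codeword: 1010100011101011011101011111101

1010100011101011011101011111101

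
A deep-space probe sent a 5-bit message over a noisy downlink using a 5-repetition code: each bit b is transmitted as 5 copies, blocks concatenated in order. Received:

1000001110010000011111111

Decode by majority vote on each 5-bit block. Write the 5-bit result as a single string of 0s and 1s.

01011

Block 1 (10000): 1 one → 0
Block 2 (01110): 3 ones → 1
Block 3 (01000): 1 one → 0
Block 4 (00111): 3 ones → 1
Block 5 (11111): 5 ones → 1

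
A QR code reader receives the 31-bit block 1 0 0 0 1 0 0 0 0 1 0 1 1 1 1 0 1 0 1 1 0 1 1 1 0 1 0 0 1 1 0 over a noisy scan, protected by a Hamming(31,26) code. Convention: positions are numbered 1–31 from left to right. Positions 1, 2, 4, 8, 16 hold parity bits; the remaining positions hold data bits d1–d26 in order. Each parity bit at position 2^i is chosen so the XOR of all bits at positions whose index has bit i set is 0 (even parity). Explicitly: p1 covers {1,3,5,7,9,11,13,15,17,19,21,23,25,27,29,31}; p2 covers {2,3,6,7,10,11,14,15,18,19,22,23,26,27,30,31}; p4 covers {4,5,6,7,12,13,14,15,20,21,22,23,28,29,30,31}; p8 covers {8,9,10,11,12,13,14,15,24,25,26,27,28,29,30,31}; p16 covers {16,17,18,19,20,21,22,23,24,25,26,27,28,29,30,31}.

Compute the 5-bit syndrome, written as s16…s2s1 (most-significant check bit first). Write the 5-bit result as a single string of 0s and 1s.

11000

s1 (pos 1,3,5,7,9,11,13,15,17,19,21,23,25,27,29,31): 1⊕0⊕1⊕0⊕0⊕0⊕1⊕1⊕1⊕1⊕0⊕1⊕0⊕0⊕1⊕0 = 0
s2 (pos 2,3,6,7,10,11,14,15,18,19,22,23,26,27,30,31): 0⊕0⊕0⊕0⊕1⊕0⊕1⊕1⊕0⊕1⊕1⊕1⊕1⊕0⊕1⊕0 = 0
s4 (pos 4,5,6,7,12,13,14,15,20,21,22,23,28,29,30,31): 0⊕1⊕0⊕0⊕1⊕1⊕1⊕1⊕1⊕0⊕1⊕1⊕0⊕1⊕1⊕0 = 0
s8 (pos 8,9,10,11,12,13,14,15,24,25,26,27,28,29,30,31): 0⊕0⊕1⊕0⊕1⊕1⊕1⊕1⊕1⊕0⊕1⊕0⊕0⊕1⊕1⊕0 = 1
s16 (pos 16,17,18,19,20,21,22,23,24,25,26,27,28,29,30,31): 0⊕1⊕0⊕1⊕1⊕0⊕1⊕1⊕1⊕0⊕1⊕0⊕0⊕1⊕1⊕0 = 1
Syndrome s16…s1 = 11000 → error at position 24.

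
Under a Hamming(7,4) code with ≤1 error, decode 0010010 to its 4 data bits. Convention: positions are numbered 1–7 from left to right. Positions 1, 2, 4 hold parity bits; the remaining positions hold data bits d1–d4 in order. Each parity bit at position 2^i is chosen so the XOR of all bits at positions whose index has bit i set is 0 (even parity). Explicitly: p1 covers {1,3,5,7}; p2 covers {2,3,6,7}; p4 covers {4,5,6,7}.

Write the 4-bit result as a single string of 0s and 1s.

s1 (pos 1,3,5,7): 0⊕1⊕0⊕0 = 1
s2 (pos 2,3,6,7): 0⊕1⊕1⊕0 = 0
s4 (pos 4,5,6,7): 0⊕0⊕1⊕0 = 1
Syndrome s4…s1 = 101 → error at position 5.
Flip position 5: 0010010 → 0010110
Read data bits from positions 3,5,6,7: 1110

1110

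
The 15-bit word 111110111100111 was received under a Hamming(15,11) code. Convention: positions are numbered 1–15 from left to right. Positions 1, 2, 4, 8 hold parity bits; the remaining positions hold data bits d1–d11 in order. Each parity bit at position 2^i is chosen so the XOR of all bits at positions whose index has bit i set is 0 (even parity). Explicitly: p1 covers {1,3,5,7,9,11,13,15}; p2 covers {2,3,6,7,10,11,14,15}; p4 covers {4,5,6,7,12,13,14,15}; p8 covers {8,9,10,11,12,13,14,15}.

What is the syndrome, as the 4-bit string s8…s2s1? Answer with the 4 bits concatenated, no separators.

0001

s1 (pos 1,3,5,7,9,11,13,15): 1⊕1⊕1⊕1⊕1⊕0⊕1⊕1 = 1
s2 (pos 2,3,6,7,10,11,14,15): 1⊕1⊕0⊕1⊕1⊕0⊕1⊕1 = 0
s4 (pos 4,5,6,7,12,13,14,15): 1⊕1⊕0⊕1⊕0⊕1⊕1⊕1 = 0
s8 (pos 8,9,10,11,12,13,14,15): 1⊕1⊕1⊕0⊕0⊕1⊕1⊕1 = 0
Syndrome s8…s1 = 0001 → error at position 1.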